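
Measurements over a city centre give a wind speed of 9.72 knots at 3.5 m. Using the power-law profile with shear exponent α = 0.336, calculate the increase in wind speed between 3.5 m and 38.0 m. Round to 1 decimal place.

Power law: V₂ = V₁ · (z₂/z₁)^α = 9.72 × (10.8571)^0.336 = 21.6604 knots
ΔV = 21.6604 − 9.72 = 11.9404 knots

11.9 knots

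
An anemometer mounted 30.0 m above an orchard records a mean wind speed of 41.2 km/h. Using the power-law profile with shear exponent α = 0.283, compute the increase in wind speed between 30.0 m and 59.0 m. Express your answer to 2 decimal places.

Power law: V₂ = V₁ · (z₂/z₁)^α = 41.2 × (1.9667)^0.283 = 49.8911 km/h
ΔV = 49.8911 − 41.2 = 8.6911 km/h

8.69 km/h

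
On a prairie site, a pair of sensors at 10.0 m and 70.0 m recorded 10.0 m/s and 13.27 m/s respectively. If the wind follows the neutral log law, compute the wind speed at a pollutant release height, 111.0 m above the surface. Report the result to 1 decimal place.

Log law: V ∝ ln(z/z₀). From the pair, with r = V₁/V₂ = 0.75358,
ln z₀ = (ln z₁ − r·ln z₂)/(1 − r) = (2.3026 − 0.75358×4.2485)/0.24642 = -3.6482 → z₀ = 0.02604 m
V₃ = V₁ · ln(z₃/z₀)/ln(z₁/z₀) = 10.0 × 8.3577/5.9508 = 14.0447 m/s

14.0 m/s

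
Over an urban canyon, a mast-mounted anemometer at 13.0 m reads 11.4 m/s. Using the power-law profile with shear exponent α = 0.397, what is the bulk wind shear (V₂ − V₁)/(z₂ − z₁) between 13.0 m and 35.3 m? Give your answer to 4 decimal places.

Power law: V₂ = V₁ · (z₂/z₁)^α = 11.4 × (2.7154)^0.397 = 16.9487 m/s
ΔV/Δz = (16.9487 − 11.4)/(35.3 − 13.0) = 5.5487/22.3000 = 0.24882 m/s/m

0.2488 m/s/m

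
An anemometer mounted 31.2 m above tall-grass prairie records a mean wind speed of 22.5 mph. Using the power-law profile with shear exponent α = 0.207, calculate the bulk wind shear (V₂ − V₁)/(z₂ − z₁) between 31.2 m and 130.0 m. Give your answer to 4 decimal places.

Power law: V₂ = V₁ · (z₂/z₁)^α = 22.5 × (4.1667)^0.207 = 30.2328 mph
ΔV/Δz = (30.2328 − 22.5)/(130.0 − 31.2) = 7.7328/98.8000 = 0.07827 mph/m

0.0783 mph/m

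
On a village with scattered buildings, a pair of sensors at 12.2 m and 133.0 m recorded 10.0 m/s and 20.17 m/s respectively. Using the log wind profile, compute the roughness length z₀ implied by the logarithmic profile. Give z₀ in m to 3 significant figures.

z₀ ≈ 1.16 m

Log law: V(z) ∝ ln(z/z₀). With r = V₁/V₂ = 10.0/20.17 = 0.49579,
r · ln(z₂/z₀) = ln(z₁/z₀) ⇒ ln z₀ = (ln z₁ − r·ln z₂)/(1 − r)
ln z₀ = (2.50144 − 0.49579×4.89035) / 0.50421 = 0.1525
z₀ = exp(0.1525) = 1.165 m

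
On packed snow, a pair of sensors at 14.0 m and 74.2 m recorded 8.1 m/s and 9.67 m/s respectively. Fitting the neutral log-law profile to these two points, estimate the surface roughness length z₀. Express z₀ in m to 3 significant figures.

Log law: V(z) ∝ ln(z/z₀). With r = V₁/V₂ = 8.1/9.67 = 0.83764,
r · ln(z₂/z₀) = ln(z₁/z₀) ⇒ ln z₀ = (ln z₁ − r·ln z₂)/(1 − r)
ln z₀ = (2.63906 − 0.83764×4.30676) / 0.16236 = -5.9650
z₀ = exp(-5.9650) = 0.002567 m

z₀ ≈ 0.00257 m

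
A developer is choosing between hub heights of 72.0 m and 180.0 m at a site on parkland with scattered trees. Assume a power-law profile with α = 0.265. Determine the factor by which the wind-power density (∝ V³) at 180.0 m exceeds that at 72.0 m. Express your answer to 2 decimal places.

2.07

Speed ratio: V_B/V_A = (z_B/z_A)^α = (180.0/72.0)^0.265 = (2.5000)^0.265 = 1.27484
Power-density ratio: P_B/P_A = (V_B/V_A)³ = (1.27484)³ = 2.07187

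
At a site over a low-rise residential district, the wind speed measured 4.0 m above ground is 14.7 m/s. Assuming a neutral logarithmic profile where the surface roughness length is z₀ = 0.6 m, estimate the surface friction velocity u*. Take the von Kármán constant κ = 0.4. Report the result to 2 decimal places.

u* ≈ 3.10 m/s

Log law: V(z) = (u*/κ) · ln(z/z₀) ⇒ u* = κ · V / ln(z/z₀)
u* = 0.4 × 14.7 / ln(4.0/0.6) = 0.4 × 14.7 / 1.8971
   = 5.8800 / 1.8971 = 3.0994 m/s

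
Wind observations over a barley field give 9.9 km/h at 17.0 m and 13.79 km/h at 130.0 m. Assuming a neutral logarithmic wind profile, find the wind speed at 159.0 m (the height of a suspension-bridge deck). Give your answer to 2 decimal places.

Log law: V ∝ ln(z/z₀). From the pair, with r = V₁/V₂ = 0.71791,
ln z₀ = (ln z₁ − r·ln z₂)/(1 − r) = (2.8332 − 0.71791×4.8675)/0.28209 = -2.3441 → z₀ = 0.09593 m
V₃ = V₁ · ln(z₃/z₀)/ln(z₁/z₀) = 9.9 × 7.4130/5.1773 = 14.1751 km/h

14.18 km/h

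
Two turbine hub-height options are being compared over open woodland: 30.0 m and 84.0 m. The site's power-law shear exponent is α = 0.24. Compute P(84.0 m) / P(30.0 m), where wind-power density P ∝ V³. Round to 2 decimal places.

2.10

Speed ratio: V_B/V_A = (z_B/z_A)^α = (84.0/30.0)^0.24 = (2.8000)^0.24 = 1.28032
Power-density ratio: P_B/P_A = (V_B/V_A)³ = (1.28032)³ = 2.09872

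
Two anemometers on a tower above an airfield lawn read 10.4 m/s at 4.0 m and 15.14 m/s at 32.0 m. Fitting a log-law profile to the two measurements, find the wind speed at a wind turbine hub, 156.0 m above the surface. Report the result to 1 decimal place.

18.8 m/s

Log law: V ∝ ln(z/z₀). From the pair, with r = V₁/V₂ = 0.68692,
ln z₀ = (ln z₁ − r·ln z₂)/(1 − r) = (1.3863 − 0.68692×3.4657)/0.31308 = -3.1762 → z₀ = 0.04174 m
V₃ = V₁ · ln(z₃/z₀)/ln(z₁/z₀) = 10.4 × 8.2260/4.5625 = 18.7509 m/s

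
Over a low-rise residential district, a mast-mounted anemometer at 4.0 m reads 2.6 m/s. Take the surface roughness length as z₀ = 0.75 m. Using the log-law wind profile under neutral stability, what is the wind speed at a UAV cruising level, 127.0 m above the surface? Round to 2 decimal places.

7.97 m/s

Log law: V(z) ∝ ln(z/z₀), so V₂/V₁ = ln(z₂/z₀) / ln(z₁/z₀).
ln(127.0/0.75) = 5.1319, ln(4.0/0.75) = 1.6740
V₂ = 2.6 × 5.1319/1.6740 = 2.6 × 3.0657 = 7.9708 m/s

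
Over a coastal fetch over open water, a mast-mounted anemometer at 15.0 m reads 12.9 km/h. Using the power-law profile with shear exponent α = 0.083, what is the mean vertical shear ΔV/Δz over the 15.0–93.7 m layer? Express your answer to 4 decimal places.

Power law: V₂ = V₁ · (z₂/z₁)^α = 12.9 × (6.2467)^0.083 = 15.0186 km/h
ΔV/Δz = (15.0186 − 12.9)/(93.7 − 15.0) = 2.1186/78.7000 = 0.02692 km/h/m

0.0269 km/h/m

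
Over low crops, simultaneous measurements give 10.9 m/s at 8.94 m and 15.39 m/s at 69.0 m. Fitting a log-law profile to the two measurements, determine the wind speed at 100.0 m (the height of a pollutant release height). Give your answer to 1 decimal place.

16.2 m/s

Log law: V ∝ ln(z/z₀). From the pair, with r = V₁/V₂ = 0.70825,
ln z₀ = (ln z₁ − r·ln z₂)/(1 − r) = (2.1905 − 0.70825×4.2341)/0.29175 = -2.7705 → z₀ = 0.06263 m
V₃ = V₁ · ln(z₃/z₀)/ln(z₁/z₀) = 10.9 × 7.3756/4.9610 = 16.2053 m/s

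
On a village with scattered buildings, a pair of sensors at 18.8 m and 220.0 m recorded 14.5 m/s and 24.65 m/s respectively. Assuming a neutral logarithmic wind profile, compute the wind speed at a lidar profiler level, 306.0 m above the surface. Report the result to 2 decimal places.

26.01 m/s

Log law: V ∝ ln(z/z₀). From the pair, with r = V₁/V₂ = 0.58824,
ln z₀ = (ln z₁ − r·ln z₂)/(1 − r) = (2.9339 − 0.58824×5.3936)/0.41176 = -0.5801 → z₀ = 0.5598 m
V₃ = V₁ · ln(z₃/z₀)/ln(z₁/z₀) = 14.5 × 6.3037/3.5140 = 26.0115 m/s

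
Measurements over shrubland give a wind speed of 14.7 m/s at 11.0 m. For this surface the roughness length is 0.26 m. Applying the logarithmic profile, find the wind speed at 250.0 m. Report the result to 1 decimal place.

Log law: V(z) ∝ ln(z/z₀), so V₂/V₁ = ln(z₂/z₀) / ln(z₁/z₀).
ln(250.0/0.26) = 6.8685, ln(11.0/0.26) = 3.7450
V₂ = 14.7 × 6.8685/3.7450 = 14.7 × 1.8341 = 26.9608 m/s

27.0 m/s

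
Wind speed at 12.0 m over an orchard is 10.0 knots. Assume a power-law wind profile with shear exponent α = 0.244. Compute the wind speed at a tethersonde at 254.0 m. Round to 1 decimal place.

21.1 knots

Power-law profile: V₂ = V₁ · (z₂/z₁)^α
V₂ = 10.0 × (254.0/12.0)^0.244 = 10.0 × (21.1667)^0.244
    = 10.0 × 2.1060 = 21.0600 knots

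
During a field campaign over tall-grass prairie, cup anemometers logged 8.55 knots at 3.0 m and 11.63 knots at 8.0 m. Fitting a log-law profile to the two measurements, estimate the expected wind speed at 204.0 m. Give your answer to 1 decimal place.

21.8 knots

Log law: V ∝ ln(z/z₀). From the pair, with r = V₁/V₂ = 0.73517,
ln z₀ = (ln z₁ − r·ln z₂)/(1 − r) = (1.0986 − 0.73517×2.0794)/0.26483 = -1.6241 → z₀ = 0.1971 m
V₃ = V₁ · ln(z₃/z₀)/ln(z₁/z₀) = 8.55 × 6.9423/2.7228 = 21.8001 knots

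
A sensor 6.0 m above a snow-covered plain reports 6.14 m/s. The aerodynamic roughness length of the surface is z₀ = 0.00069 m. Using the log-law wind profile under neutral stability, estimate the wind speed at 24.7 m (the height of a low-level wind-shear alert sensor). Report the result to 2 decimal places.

7.10 m/s

Log law: V(z) ∝ ln(z/z₀), so V₂/V₁ = ln(z₂/z₀) / ln(z₁/z₀).
ln(24.7/0.00069) = 10.4856, ln(6.0/0.00069) = 9.0706
V₂ = 6.14 × 10.4856/9.0706 = 6.14 × 1.1560 = 7.0979 m/s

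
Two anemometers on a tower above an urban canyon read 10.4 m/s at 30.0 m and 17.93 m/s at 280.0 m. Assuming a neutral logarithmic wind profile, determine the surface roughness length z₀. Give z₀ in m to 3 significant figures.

z₀ ≈ 1.37 m

Log law: V(z) ∝ ln(z/z₀). With r = V₁/V₂ = 10.4/17.93 = 0.58003,
r · ln(z₂/z₀) = ln(z₁/z₀) ⇒ ln z₀ = (ln z₁ − r·ln z₂)/(1 − r)
ln z₀ = (3.40120 − 0.58003×5.63479) / 0.41997 = 0.3163
z₀ = exp(0.3163) = 1.372 m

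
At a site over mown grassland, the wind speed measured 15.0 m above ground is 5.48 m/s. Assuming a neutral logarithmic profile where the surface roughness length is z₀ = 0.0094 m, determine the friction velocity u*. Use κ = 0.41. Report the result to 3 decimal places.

u* ≈ 0.305 m/s

Log law: V(z) = (u*/κ) · ln(z/z₀) ⇒ u* = κ · V / ln(z/z₀)
u* = 0.41 × 5.48 / ln(15.0/0.0094) = 0.41 × 5.48 / 7.3751
   = 2.2468 / 7.3751 = 0.3046 m/s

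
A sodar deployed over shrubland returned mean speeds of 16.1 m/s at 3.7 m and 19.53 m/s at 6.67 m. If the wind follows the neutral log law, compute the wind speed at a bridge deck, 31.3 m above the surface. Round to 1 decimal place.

Log law: V ∝ ln(z/z₀). From the pair, with r = V₁/V₂ = 0.82437,
ln z₀ = (ln z₁ − r·ln z₂)/(1 − r) = (1.3083 − 0.82437×1.8976)/0.17563 = -1.4577 → z₀ = 0.2328 m
V₃ = V₁ · ln(z₃/z₀)/ln(z₁/z₀) = 16.1 × 4.9013/2.7660 = 28.5286 m/s

28.5 m/s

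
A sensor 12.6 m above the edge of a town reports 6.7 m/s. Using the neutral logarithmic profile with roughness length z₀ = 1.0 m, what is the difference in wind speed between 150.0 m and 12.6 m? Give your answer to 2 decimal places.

Log law: V₂ = V₁ · ln(z₂/z₀)/ln(z₁/z₀) = 6.7 × 5.0106/2.5337 = 13.2499 m/s
ΔV = 13.2499 − 6.7 = 6.5499 m/s

6.55 m/s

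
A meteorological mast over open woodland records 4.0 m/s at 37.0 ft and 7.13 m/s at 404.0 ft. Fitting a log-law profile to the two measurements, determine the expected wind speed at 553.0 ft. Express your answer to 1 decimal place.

7.5 m/s

Log law: V ∝ ln(z/z₀). From the pair, with r = V₁/V₂ = 0.56101,
ln z₀ = (ln z₁ − r·ln z₂)/(1 − r) = (3.6109 − 0.56101×6.0014)/0.43899 = 0.5560 → z₀ = 1.744 ft
V₃ = V₁ · ln(z₃/z₀)/ln(z₁/z₀) = 4.0 × 5.7594/3.0549 = 7.5411 m/s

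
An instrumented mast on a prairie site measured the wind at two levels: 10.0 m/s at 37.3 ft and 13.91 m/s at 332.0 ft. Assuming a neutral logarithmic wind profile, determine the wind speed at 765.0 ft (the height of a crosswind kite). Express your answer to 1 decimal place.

Log law: V ∝ ln(z/z₀). From the pair, with r = V₁/V₂ = 0.71891,
ln z₀ = (ln z₁ − r·ln z₂)/(1 − r) = (3.6190 − 0.71891×5.8051)/0.28109 = -1.9722 → z₀ = 0.1392 ft
V₃ = V₁ · ln(z₃/z₀)/ln(z₁/z₀) = 10.0 × 8.6120/5.5912 = 15.4030 m/s

15.4 m/s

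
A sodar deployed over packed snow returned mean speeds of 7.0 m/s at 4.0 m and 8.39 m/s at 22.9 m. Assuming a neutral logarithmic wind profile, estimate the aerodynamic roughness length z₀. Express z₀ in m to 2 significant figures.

Log law: V(z) ∝ ln(z/z₀). With r = V₁/V₂ = 7.0/8.39 = 0.83433,
r · ln(z₂/z₀) = ln(z₁/z₀) ⇒ ln z₀ = (ln z₁ − r·ln z₂)/(1 − r)
ln z₀ = (1.38629 − 0.83433×3.13114) / 0.16567 = -7.4007
z₀ = exp(-7.4007) = 0.0006108 m

z₀ ≈ 0.00061 m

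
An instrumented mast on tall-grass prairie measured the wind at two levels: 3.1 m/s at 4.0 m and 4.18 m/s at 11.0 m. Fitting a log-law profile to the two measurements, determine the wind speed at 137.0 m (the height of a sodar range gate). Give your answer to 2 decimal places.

Log law: V ∝ ln(z/z₀). From the pair, with r = V₁/V₂ = 0.74163,
ln z₀ = (ln z₁ − r·ln z₂)/(1 − r) = (1.3863 − 0.74163×2.3979)/0.25837 = -1.5174 → z₀ = 0.2193 m
V₃ = V₁ · ln(z₃/z₀)/ln(z₁/z₀) = 3.1 × 6.4374/2.9037 = 6.8726 m/s

6.87 m/s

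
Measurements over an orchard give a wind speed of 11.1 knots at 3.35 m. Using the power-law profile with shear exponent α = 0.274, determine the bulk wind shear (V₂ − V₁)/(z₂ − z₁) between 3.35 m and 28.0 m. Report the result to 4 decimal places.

Power law: V₂ = V₁ · (z₂/z₁)^α = 11.1 × (8.3582)^0.274 = 19.8601 knots
ΔV/Δz = (19.8601 − 11.1)/(28.0 − 3.35) = 8.7601/24.6500 = 0.35538 knots/m

0.3554 knots/m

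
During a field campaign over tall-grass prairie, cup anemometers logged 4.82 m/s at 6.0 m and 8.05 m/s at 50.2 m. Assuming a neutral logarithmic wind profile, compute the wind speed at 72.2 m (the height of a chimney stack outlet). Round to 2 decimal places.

Log law: V ∝ ln(z/z₀). From the pair, with r = V₁/V₂ = 0.59876,
ln z₀ = (ln z₁ − r·ln z₂)/(1 − r) = (1.7918 − 0.59876×3.9160)/0.40124 = -1.3782 → z₀ = 0.2520 m
V₃ = V₁ · ln(z₃/z₀)/ln(z₁/z₀) = 4.82 × 5.6576/3.1699 = 8.6026 m/s

8.60 m/s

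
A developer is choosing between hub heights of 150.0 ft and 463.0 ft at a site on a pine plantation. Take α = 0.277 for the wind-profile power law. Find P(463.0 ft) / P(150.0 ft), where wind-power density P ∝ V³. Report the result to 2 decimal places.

2.55

Speed ratio: V_B/V_A = (z_B/z_A)^α = (463.0/150.0)^0.277 = (3.0867)^0.277 = 1.36643
Power-density ratio: P_B/P_A = (V_B/V_A)³ = (1.36643)³ = 2.55133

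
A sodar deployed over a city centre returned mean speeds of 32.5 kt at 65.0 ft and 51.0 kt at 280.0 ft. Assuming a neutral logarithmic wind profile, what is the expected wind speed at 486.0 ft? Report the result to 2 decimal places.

Log law: V ∝ ln(z/z₀). From the pair, with r = V₁/V₂ = 0.63725,
ln z₀ = (ln z₁ − r·ln z₂)/(1 − r) = (4.1744 − 0.63725×5.6348)/0.36275 = 1.6088 → z₀ = 4.997 ft
V₃ = V₁ · ln(z₃/z₀)/ln(z₁/z₀) = 32.5 × 4.5774/2.5656 = 57.9852 kt

57.99 kt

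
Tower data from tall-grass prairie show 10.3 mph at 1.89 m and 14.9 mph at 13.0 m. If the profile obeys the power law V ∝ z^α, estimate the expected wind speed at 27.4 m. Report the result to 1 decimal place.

17.2 mph

First find α: α = ln(V₂/V₁)/ln(z₂/z₁) = ln(14.9/10.3)/ln(13.0/1.89) = 0.36922/1.92837 = 0.1915
Extrapolate from 13.0 m to 27.4 m: V₃ = 14.9 × (27.4/13.0)^0.1915 = 14.9 × 1.1534 = 17.1864 mph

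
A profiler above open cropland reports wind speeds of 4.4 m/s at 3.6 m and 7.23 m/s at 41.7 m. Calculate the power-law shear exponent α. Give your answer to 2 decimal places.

Power law: V₂/V₁ = (z₂/z₁)^α ⇒ α = ln(V₂/V₁) / ln(z₂/z₁)
α = ln(7.23/4.4) / ln(41.7/3.6) = ln(1.6432) / ln(11.5833)
  = 0.49663 / 2.44957 = 0.20274

α ≈ 0.20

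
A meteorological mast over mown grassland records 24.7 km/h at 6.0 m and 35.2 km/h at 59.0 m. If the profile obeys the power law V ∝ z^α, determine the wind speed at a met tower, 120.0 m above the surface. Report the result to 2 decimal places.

39.29 km/h

First find α: α = ln(V₂/V₁)/ln(z₂/z₁) = ln(35.2/24.7)/ln(59.0/6.0) = 0.35424/2.28578 = 0.1550
Extrapolate from 59.0 m to 120.0 m: V₃ = 35.2 × (120.0/59.0)^0.1550 = 35.2 × 1.1163 = 39.2940 km/h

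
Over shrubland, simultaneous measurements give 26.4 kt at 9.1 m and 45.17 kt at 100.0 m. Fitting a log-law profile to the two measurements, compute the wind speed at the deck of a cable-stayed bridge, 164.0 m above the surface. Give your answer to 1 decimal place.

49.0 kt

Log law: V ∝ ln(z/z₀). From the pair, with r = V₁/V₂ = 0.58446,
ln z₀ = (ln z₁ − r·ln z₂)/(1 − r) = (2.2083 − 0.58446×4.6052)/0.41554 = -1.1630 → z₀ = 0.3126 m
V₃ = V₁ · ln(z₃/z₀)/ln(z₁/z₀) = 26.4 × 6.2628/3.3712 = 49.0439 kt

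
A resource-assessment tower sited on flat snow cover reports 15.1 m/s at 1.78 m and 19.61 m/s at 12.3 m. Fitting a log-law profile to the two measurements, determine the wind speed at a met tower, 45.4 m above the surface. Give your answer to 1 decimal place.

22.7 m/s

Log law: V ∝ ln(z/z₀). From the pair, with r = V₁/V₂ = 0.77002,
ln z₀ = (ln z₁ − r·ln z₂)/(1 − r) = (0.5766 − 0.77002×2.5096)/0.22998 = -5.8952 → z₀ = 0.002752 m
V₃ = V₁ · ln(z₃/z₀)/ln(z₁/z₀) = 15.1 × 9.7108/6.4719 = 22.6569 m/s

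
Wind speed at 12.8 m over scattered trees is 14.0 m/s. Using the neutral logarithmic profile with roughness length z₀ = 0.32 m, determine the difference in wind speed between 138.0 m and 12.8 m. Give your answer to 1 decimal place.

Log law: V₂ = V₁ · ln(z₂/z₀)/ln(z₁/z₀) = 14.0 × 6.0667/3.6889 = 23.0242 m/s
ΔV = 23.0242 − 14.0 = 9.0242 m/s

9.0 m/s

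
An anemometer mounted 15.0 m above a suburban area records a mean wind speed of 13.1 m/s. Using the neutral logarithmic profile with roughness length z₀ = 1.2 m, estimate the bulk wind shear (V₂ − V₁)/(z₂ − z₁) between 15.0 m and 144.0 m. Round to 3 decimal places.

0.091 m/s/m

Log law: V₂ = V₁ · ln(z₂/z₀)/ln(z₁/z₀) = 13.1 × 4.7875/2.5257 = 24.8309 m/s
ΔV/Δz = (24.8309 − 13.1)/(144.0 − 15.0) = 11.7309/129.0000 = 0.09094 m/s/m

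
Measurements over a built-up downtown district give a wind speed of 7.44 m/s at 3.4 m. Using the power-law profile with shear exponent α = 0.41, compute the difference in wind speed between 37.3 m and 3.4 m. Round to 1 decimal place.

12.4 m/s

Power law: V₂ = V₁ · (z₂/z₁)^α = 7.44 × (10.9706)^0.41 = 19.8640 m/s
ΔV = 19.8640 − 7.44 = 12.4240 m/s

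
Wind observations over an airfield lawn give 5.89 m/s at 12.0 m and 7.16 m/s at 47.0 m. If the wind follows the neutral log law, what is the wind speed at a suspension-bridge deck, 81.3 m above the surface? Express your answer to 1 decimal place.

7.7 m/s

Log law: V ∝ ln(z/z₀). From the pair, with r = V₁/V₂ = 0.82263,
ln z₀ = (ln z₁ − r·ln z₂)/(1 − r) = (2.4849 − 0.82263×3.8501)/0.17737 = -3.8468 → z₀ = 0.02135 m
V₃ = V₁ · ln(z₃/z₀)/ln(z₁/z₀) = 5.89 × 8.2449/6.3317 = 7.6698 m/s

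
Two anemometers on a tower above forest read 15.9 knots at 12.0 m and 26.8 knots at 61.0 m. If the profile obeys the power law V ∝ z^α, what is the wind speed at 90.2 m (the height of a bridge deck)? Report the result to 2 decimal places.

First find α: α = ln(V₂/V₁)/ln(z₂/z₁) = ln(26.8/15.9)/ln(61.0/12.0) = 0.52208/1.62597 = 0.3211
Extrapolate from 61.0 m to 90.2 m: V₃ = 26.8 × (90.2/61.0)^0.3211 = 26.8 × 1.1338 = 30.3865 knots

30.39 knots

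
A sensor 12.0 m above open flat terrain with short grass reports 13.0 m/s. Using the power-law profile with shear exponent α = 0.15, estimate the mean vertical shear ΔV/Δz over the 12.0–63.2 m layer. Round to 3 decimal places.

Power law: V₂ = V₁ · (z₂/z₁)^α = 13.0 × (5.2667)^0.15 = 16.6791 m/s
ΔV/Δz = (16.6791 − 13.0)/(63.2 − 12.0) = 3.6791/51.2000 = 0.07186 m/s/m

0.072 m/s/m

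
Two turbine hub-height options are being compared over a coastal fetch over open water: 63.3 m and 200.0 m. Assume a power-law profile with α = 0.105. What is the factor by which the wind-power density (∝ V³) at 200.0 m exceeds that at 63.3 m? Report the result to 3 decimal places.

Speed ratio: V_B/V_A = (z_B/z_A)^α = (200.0/63.3)^0.105 = (3.1596)^0.105 = 1.12839
Power-density ratio: P_B/P_A = (V_B/V_A)³ = (1.12839)³ = 1.43675

1.437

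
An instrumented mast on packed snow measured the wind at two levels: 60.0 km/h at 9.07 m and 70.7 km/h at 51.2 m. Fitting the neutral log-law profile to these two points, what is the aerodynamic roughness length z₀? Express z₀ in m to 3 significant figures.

Log law: V(z) ∝ ln(z/z₀). With r = V₁/V₂ = 60.0/70.7 = 0.84866,
r · ln(z₂/z₀) = ln(z₁/z₀) ⇒ ln z₀ = (ln z₁ − r·ln z₂)/(1 − r)
ln z₀ = (2.20497 − 0.84866×3.93574) / 0.15134 = -7.5003
z₀ = exp(-7.5003) = 0.0005529 m

z₀ ≈ 0.000553 m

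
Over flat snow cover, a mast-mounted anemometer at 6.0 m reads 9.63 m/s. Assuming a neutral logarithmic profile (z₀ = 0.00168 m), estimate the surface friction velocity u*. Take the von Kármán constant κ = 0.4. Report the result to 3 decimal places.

Log law: V(z) = (u*/κ) · ln(z/z₀) ⇒ u* = κ · V / ln(z/z₀)
u* = 0.4 × 9.63 / ln(6.0/0.00168) = 0.4 × 9.63 / 8.1807
   = 3.8520 / 8.1807 = 0.4709 m/s

u* ≈ 0.471 m/s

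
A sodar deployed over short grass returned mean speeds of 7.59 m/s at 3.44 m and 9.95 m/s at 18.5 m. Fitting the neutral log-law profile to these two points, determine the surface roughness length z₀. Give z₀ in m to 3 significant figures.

Log law: V(z) ∝ ln(z/z₀). With r = V₁/V₂ = 7.59/9.95 = 0.76281,
r · ln(z₂/z₀) = ln(z₁/z₀) ⇒ ln z₀ = (ln z₁ − r·ln z₂)/(1 − r)
ln z₀ = (1.23547 − 0.76281×2.91777) / 0.23719 = -4.1750
z₀ = exp(-4.1750) = 0.01538 m

z₀ ≈ 0.0154 m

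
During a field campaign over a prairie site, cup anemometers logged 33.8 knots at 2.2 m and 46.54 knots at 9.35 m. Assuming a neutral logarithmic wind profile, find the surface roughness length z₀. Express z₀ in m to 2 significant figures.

Log law: V(z) ∝ ln(z/z₀). With r = V₁/V₂ = 33.8/46.54 = 0.72626,
r · ln(z₂/z₀) = ln(z₁/z₀) ⇒ ln z₀ = (ln z₁ − r·ln z₂)/(1 − r)
ln z₀ = (0.78846 − 0.72626×2.23538) / 0.27374 = -3.0503
z₀ = exp(-3.0503) = 0.04734 m

z₀ ≈ 0.047 m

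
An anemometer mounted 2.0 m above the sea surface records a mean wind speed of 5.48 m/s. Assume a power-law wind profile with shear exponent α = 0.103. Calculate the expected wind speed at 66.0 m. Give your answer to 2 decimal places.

7.86 m/s

Power-law profile: V₂ = V₁ · (z₂/z₁)^α
V₂ = 5.48 × (66.0/2.0)^0.103 = 5.48 × (33.0000)^0.103
    = 5.48 × 1.4335 = 7.8557 m/s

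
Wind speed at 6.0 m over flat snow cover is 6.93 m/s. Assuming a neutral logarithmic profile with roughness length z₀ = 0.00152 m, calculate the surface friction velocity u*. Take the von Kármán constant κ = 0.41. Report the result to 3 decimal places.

u* ≈ 0.343 m/s

Log law: V(z) = (u*/κ) · ln(z/z₀) ⇒ u* = κ · V / ln(z/z₀)
u* = 0.41 × 6.93 / ln(6.0/0.00152) = 0.41 × 6.93 / 8.2808
   = 2.8413 / 8.2808 = 0.3431 m/s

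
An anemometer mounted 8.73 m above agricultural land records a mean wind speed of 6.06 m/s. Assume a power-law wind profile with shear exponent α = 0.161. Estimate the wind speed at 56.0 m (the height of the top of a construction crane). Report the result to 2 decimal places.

8.17 m/s

Power-law profile: V₂ = V₁ · (z₂/z₁)^α
V₂ = 6.06 × (56.0/8.73)^0.161 = 6.06 × (6.4147)^0.161
    = 6.06 × 1.3488 = 8.1739 m/s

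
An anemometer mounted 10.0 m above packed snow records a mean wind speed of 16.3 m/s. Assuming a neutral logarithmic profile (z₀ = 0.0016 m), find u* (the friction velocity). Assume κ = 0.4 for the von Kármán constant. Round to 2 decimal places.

Log law: V(z) = (u*/κ) · ln(z/z₀) ⇒ u* = κ · V / ln(z/z₀)
u* = 0.4 × 16.3 / ln(10.0/0.0016) = 0.4 × 16.3 / 8.7403
   = 6.5200 / 8.7403 = 0.7460 m/s

u* ≈ 0.75 m/s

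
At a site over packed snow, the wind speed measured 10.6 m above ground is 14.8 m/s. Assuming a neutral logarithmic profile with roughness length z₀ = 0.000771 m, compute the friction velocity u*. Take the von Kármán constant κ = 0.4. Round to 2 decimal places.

Log law: V(z) = (u*/κ) · ln(z/z₀) ⇒ u* = κ · V / ln(z/z₀)
u* = 0.4 × 14.8 / ln(10.6/0.000771) = 0.4 × 14.8 / 9.5287
   = 5.9200 / 9.5287 = 0.6213 m/s

u* ≈ 0.62 m/s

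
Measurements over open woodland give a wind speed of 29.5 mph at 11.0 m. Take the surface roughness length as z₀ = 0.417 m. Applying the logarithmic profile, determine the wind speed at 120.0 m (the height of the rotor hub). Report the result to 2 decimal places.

Log law: V(z) ∝ ln(z/z₀), so V₂/V₁ = ln(z₂/z₀) / ln(z₁/z₀).
ln(120.0/0.417) = 5.6622, ln(11.0/0.417) = 3.2726
V₂ = 29.5 × 5.6622/3.2726 = 29.5 × 1.7302 = 51.0406 mph

51.04 mph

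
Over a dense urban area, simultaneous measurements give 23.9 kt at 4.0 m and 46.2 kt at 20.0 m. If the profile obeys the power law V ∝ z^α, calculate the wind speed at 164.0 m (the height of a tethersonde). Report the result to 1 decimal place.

First find α: α = ln(V₂/V₁)/ln(z₂/z₁) = ln(46.2/23.9)/ln(20.0/4.0) = 0.65910/1.60944 = 0.4095
Extrapolate from 20.0 m to 164.0 m: V₃ = 46.2 × (164.0/20.0)^0.4095 = 46.2 × 2.3672 = 109.3628 kt

109.4 kt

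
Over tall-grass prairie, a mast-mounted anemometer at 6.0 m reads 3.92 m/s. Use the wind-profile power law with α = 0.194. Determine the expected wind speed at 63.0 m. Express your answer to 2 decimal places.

6.19 m/s

Power-law profile: V₂ = V₁ · (z₂/z₁)^α
V₂ = 3.92 × (63.0/6.0)^0.194 = 3.92 × (10.5000)^0.194
    = 3.92 × 1.5780 = 6.1858 m/s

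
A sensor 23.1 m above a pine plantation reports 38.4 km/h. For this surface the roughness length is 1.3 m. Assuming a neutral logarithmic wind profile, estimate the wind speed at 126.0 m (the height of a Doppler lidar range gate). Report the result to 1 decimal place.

61.0 km/h

Log law: V(z) ∝ ln(z/z₀), so V₂/V₁ = ln(z₂/z₀) / ln(z₁/z₀).
ln(126.0/1.3) = 4.5739, ln(23.1/1.3) = 2.8775
V₂ = 38.4 × 4.5739/2.8775 = 38.4 × 1.5896 = 61.0392 km/h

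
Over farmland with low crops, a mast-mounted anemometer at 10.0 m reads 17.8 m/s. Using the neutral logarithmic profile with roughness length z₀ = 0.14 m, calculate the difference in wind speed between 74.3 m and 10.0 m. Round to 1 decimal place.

8.4 m/s

Log law: V₂ = V₁ · ln(z₂/z₀)/ln(z₁/z₀) = 17.8 × 6.2742/4.2687 = 26.1628 m/s
ΔV = 26.1628 − 17.8 = 8.3628 m/s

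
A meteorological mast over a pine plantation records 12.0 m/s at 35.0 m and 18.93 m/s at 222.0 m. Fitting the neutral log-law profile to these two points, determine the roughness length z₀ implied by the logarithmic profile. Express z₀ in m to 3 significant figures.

Log law: V(z) ∝ ln(z/z₀). With r = V₁/V₂ = 12.0/18.93 = 0.63391,
r · ln(z₂/z₀) = ln(z₁/z₀) ⇒ ln z₀ = (ln z₁ − r·ln z₂)/(1 − r)
ln z₀ = (3.55535 − 0.63391×5.40268) / 0.36609 = 0.3565
z₀ = exp(0.3565) = 1.428 m

z₀ ≈ 1.43 m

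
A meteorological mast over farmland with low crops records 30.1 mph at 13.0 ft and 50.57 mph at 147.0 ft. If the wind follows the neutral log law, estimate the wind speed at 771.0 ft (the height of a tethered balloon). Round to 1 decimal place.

Log law: V ∝ ln(z/z₀). From the pair, with r = V₁/V₂ = 0.59521,
ln z₀ = (ln z₁ − r·ln z₂)/(1 − r) = (2.5649 − 0.59521×4.9904)/0.40479 = -1.0016 → z₀ = 0.3673 ft
V₃ = V₁ · ln(z₃/z₀)/ln(z₁/z₀) = 30.1 × 7.6493/3.5665 = 64.5565 mph

64.6 mph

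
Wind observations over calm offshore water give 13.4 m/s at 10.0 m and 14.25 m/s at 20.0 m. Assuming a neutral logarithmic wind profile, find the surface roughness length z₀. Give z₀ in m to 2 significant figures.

Log law: V(z) ∝ ln(z/z₀). With r = V₁/V₂ = 13.4/14.25 = 0.94035,
r · ln(z₂/z₀) = ln(z₁/z₀) ⇒ ln z₀ = (ln z₁ − r·ln z₂)/(1 − r)
ln z₀ = (2.30259 − 0.94035×2.99573) / 0.05965 = -8.6247
z₀ = exp(-8.6247) = 0.0001796 m

z₀ ≈ 0.00018 m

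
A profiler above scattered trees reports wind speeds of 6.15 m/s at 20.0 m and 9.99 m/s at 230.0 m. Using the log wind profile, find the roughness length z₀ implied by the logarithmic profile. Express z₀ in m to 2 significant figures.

Log law: V(z) ∝ ln(z/z₀). With r = V₁/V₂ = 6.15/9.99 = 0.61562,
r · ln(z₂/z₀) = ln(z₁/z₀) ⇒ ln z₀ = (ln z₁ − r·ln z₂)/(1 − r)
ln z₀ = (2.99573 − 0.61562×5.43808) / 0.38438 = -0.9158
z₀ = exp(-0.9158) = 0.4002 m

z₀ ≈ 0.40 m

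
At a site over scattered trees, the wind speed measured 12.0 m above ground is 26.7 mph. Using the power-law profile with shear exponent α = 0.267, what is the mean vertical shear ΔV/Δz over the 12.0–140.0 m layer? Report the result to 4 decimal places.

Power law: V₂ = V₁ · (z₂/z₁)^α = 26.7 × (11.6667)^0.267 = 51.4501 mph
ΔV/Δz = (51.4501 − 26.7)/(140.0 − 12.0) = 24.7501/128.0000 = 0.19336 mph/m

0.1934 mph/m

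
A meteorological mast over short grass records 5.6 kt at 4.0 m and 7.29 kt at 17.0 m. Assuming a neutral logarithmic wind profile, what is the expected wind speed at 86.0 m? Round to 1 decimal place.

9.2 kt

Log law: V ∝ ln(z/z₀). From the pair, with r = V₁/V₂ = 0.76818,
ln z₀ = (ln z₁ − r·ln z₂)/(1 − r) = (1.3863 − 0.76818×2.8332)/0.23182 = -3.4082 → z₀ = 0.03310 m
V₃ = V₁ · ln(z₃/z₀)/ln(z₁/z₀) = 5.6 × 7.8626/4.7945 = 9.1835 kt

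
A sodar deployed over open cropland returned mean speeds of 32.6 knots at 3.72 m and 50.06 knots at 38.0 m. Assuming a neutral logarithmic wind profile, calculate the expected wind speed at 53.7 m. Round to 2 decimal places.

Log law: V ∝ ln(z/z₀). From the pair, with r = V₁/V₂ = 0.65122,
ln z₀ = (ln z₁ − r·ln z₂)/(1 − r) = (1.3137 − 0.65122×3.6376)/0.34878 = -3.0252 → z₀ = 0.04855 m
V₃ = V₁ · ln(z₃/z₀)/ln(z₁/z₀) = 32.6 × 7.0086/4.3389 = 52.6583 knots

52.66 knots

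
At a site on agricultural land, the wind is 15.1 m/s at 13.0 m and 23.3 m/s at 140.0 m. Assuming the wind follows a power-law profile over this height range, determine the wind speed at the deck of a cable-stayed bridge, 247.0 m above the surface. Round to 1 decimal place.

First find α: α = ln(V₂/V₁)/ln(z₂/z₁) = ln(23.3/15.1)/ln(140.0/13.0) = 0.43376/2.37669 = 0.1825
Extrapolate from 140.0 m to 247.0 m: V₃ = 23.3 × (247.0/140.0)^0.1825 = 23.3 × 1.1092 = 25.8438 m/s

25.8 m/s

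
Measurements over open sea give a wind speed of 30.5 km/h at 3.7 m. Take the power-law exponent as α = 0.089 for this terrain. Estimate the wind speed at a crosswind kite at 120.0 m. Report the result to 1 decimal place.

41.6 km/h

Power-law profile: V₂ = V₁ · (z₂/z₁)^α
V₂ = 30.5 × (120.0/3.7)^0.089 = 30.5 × (32.4324)^0.089
    = 30.5 × 1.3629 = 41.5697 km/h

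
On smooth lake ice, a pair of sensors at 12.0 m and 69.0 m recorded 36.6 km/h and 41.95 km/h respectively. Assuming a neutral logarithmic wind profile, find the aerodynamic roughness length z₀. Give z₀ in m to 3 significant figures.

z₀ ≈ 0.0000762 m

Log law: V(z) ∝ ln(z/z₀). With r = V₁/V₂ = 36.6/41.95 = 0.87247,
r · ln(z₂/z₀) = ln(z₁/z₀) ⇒ ln z₀ = (ln z₁ − r·ln z₂)/(1 − r)
ln z₀ = (2.48491 − 0.87247×4.23411) / 0.12753 = -9.4816
z₀ = exp(-9.4816) = 0.00007624 m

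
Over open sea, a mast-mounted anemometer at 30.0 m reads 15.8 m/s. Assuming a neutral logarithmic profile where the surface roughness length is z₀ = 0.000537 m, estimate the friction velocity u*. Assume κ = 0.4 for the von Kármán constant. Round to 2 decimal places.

Log law: V(z) = (u*/κ) · ln(z/z₀) ⇒ u* = κ · V / ln(z/z₀)
u* = 0.4 × 15.8 / ln(30.0/0.000537) = 0.4 × 15.8 / 10.9307
   = 6.3200 / 10.9307 = 0.5782 m/s

u* ≈ 0.58 m/s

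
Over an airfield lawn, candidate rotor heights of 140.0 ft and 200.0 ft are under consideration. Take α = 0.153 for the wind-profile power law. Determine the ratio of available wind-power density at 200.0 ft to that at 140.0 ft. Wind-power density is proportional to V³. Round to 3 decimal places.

1.178

Speed ratio: V_B/V_A = (z_B/z_A)^α = (200.0/140.0)^0.153 = (1.4286)^0.153 = 1.05609
Power-density ratio: P_B/P_A = (V_B/V_A)³ = (1.05609)³ = 1.17788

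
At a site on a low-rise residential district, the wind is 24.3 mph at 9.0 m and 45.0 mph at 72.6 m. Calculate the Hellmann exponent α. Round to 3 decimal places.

Power law: V₂/V₁ = (z₂/z₁)^α ⇒ α = ln(V₂/V₁) / ln(z₂/z₁)
α = ln(45.0/24.3) / ln(72.6/9.0) = ln(1.8519) / ln(8.0667)
  = 0.61619 / 2.08774 = 0.29515

α ≈ 0.295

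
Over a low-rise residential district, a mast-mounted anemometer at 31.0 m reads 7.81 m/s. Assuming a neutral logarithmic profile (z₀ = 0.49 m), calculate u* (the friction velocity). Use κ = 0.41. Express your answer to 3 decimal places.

Log law: V(z) = (u*/κ) · ln(z/z₀) ⇒ u* = κ · V / ln(z/z₀)
u* = 0.41 × 7.81 / ln(31.0/0.49) = 0.41 × 7.81 / 4.1473
   = 3.2021 / 4.1473 = 0.7721 m/s

u* ≈ 0.772 m/s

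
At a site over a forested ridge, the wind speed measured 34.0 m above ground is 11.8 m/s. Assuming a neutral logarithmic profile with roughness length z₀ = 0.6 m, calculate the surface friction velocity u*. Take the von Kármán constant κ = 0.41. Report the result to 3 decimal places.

u* ≈ 1.198 m/s

Log law: V(z) = (u*/κ) · ln(z/z₀) ⇒ u* = κ · V / ln(z/z₀)
u* = 0.41 × 11.8 / ln(34.0/0.6) = 0.41 × 11.8 / 4.0372
   = 4.8380 / 4.0372 = 1.1984 m/s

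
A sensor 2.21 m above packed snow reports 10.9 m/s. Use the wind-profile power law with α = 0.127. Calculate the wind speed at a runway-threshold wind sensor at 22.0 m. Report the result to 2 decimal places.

14.59 m/s

Power-law profile: V₂ = V₁ · (z₂/z₁)^α
V₂ = 10.9 × (22.0/2.21)^0.127 = 10.9 × (9.9548)^0.127
    = 10.9 × 1.3389 = 14.5941 m/s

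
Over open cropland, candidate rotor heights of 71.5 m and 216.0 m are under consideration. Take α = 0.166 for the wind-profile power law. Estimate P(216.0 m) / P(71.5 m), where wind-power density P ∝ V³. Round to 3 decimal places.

1.734

Speed ratio: V_B/V_A = (z_B/z_A)^α = (216.0/71.5)^0.166 = (3.0210)^0.166 = 1.20145
Power-density ratio: P_B/P_A = (V_B/V_A)³ = (1.20145)³ = 1.73426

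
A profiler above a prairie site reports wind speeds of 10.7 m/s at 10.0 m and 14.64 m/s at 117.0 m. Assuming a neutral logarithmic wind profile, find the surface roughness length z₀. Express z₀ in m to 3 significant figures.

z₀ ≈ 0.0126 m

Log law: V(z) ∝ ln(z/z₀). With r = V₁/V₂ = 10.7/14.64 = 0.73087,
r · ln(z₂/z₀) = ln(z₁/z₀) ⇒ ln z₀ = (ln z₁ − r·ln z₂)/(1 − r)
ln z₀ = (2.30259 − 0.73087×4.76217) / 0.26913 = -4.3770
z₀ = exp(-4.3770) = 0.01256 m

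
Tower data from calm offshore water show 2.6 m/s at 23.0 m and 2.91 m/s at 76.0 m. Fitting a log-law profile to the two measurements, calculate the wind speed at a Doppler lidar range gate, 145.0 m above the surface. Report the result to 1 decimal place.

3.1 m/s

Log law: V ∝ ln(z/z₀). From the pair, with r = V₁/V₂ = 0.89347,
ln z₀ = (ln z₁ − r·ln z₂)/(1 − r) = (3.1355 − 0.89347×4.3307)/0.10653 = -6.8891 → z₀ = 0.001019 m
V₃ = V₁ · ln(z₃/z₀)/ln(z₁/z₀) = 2.6 × 11.8658/10.0246 = 3.0775 m/s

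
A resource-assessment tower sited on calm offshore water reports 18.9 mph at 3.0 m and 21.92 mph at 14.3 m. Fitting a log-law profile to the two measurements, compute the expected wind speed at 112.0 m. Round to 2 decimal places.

25.90 mph

Log law: V ∝ ln(z/z₀). From the pair, with r = V₁/V₂ = 0.86223,
ln z₀ = (ln z₁ − r·ln z₂)/(1 − r) = (1.0986 − 0.86223×2.6603)/0.13777 = -8.6746 → z₀ = 0.0001709 m
V₃ = V₁ · ln(z₃/z₀)/ln(z₁/z₀) = 18.9 × 13.3931/9.7732 = 25.9003 mph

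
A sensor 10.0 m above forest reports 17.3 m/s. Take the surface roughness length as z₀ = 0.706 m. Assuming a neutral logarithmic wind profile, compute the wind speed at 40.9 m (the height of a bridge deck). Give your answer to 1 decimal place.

Log law: V(z) ∝ ln(z/z₀), so V₂/V₁ = ln(z₂/z₀) / ln(z₁/z₀).
ln(40.9/0.706) = 4.0593, ln(10.0/0.706) = 2.6507
V₂ = 17.3 × 4.0593/2.6507 = 17.3 × 1.5314 = 26.4929 m/s

26.5 m/s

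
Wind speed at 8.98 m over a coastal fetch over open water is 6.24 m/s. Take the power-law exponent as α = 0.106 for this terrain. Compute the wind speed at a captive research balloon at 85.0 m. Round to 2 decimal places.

Power-law profile: V₂ = V₁ · (z₂/z₁)^α
V₂ = 6.24 × (85.0/8.98)^0.106 = 6.24 × (9.4655)^0.106
    = 6.24 × 1.2690 = 7.9187 m/s

7.92 m/s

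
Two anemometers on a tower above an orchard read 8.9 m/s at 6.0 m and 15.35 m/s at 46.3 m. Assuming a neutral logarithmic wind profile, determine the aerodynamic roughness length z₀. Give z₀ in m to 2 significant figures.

Log law: V(z) ∝ ln(z/z₀). With r = V₁/V₂ = 8.9/15.35 = 0.57980,
r · ln(z₂/z₀) = ln(z₁/z₀) ⇒ ln z₀ = (ln z₁ − r·ln z₂)/(1 − r)
ln z₀ = (1.79176 − 0.57980×3.83514) / 0.42020 = -1.0278
z₀ = exp(-1.0278) = 0.3578 m

z₀ ≈ 0.36 m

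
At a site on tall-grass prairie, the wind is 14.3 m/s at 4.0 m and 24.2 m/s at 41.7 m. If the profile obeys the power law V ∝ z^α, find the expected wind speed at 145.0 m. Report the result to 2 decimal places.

First find α: α = ln(V₂/V₁)/ln(z₂/z₁) = ln(24.2/14.3)/ln(41.7/4.0) = 0.52609/2.34421 = 0.2244
Extrapolate from 41.7 m to 145.0 m: V₃ = 24.2 × (145.0/41.7)^0.2244 = 24.2 × 1.3227 = 32.0096 m/s

32.01 m/s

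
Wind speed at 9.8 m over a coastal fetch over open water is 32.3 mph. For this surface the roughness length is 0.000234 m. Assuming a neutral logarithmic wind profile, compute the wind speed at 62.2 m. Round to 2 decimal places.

Log law: V(z) ∝ ln(z/z₀), so V₂/V₁ = ln(z₂/z₀) / ln(z₁/z₀).
ln(62.2/0.000234) = 12.4905, ln(9.8/0.000234) = 10.6426
V₂ = 32.3 × 12.4905/10.6426 = 32.3 × 1.1736 = 37.9086 mph

37.91 mph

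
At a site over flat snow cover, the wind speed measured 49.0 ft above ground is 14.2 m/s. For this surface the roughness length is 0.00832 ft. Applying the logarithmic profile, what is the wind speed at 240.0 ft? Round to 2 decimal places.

Log law: V(z) ∝ ln(z/z₀), so V₂/V₁ = ln(z₂/z₀) / ln(z₁/z₀).
ln(240.0/0.00832) = 10.2697, ln(49.0/0.00832) = 8.6809
V₂ = 14.2 × 10.2697/8.6809 = 14.2 × 1.1830 = 16.7989 m/s

16.80 m/s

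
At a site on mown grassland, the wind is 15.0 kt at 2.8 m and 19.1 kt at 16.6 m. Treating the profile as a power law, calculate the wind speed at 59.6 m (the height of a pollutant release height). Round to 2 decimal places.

First find α: α = ln(V₂/V₁)/ln(z₂/z₁) = ln(19.1/15.0)/ln(16.6/2.8) = 0.24164/1.77978 = 0.1358
Extrapolate from 16.6 m to 59.6 m: V₃ = 19.1 × (59.6/16.6)^0.1358 = 19.1 × 1.1895 = 22.7197 kt

22.72 kt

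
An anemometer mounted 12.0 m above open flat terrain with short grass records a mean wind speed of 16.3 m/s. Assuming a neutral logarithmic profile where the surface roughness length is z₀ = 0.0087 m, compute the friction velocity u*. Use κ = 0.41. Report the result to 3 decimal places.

u* ≈ 0.924 m/s

Log law: V(z) = (u*/κ) · ln(z/z₀) ⇒ u* = κ · V / ln(z/z₀)
u* = 0.41 × 16.3 / ln(12.0/0.0087) = 0.41 × 16.3 / 7.2293
   = 6.6830 / 7.2293 = 0.9244 m/s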